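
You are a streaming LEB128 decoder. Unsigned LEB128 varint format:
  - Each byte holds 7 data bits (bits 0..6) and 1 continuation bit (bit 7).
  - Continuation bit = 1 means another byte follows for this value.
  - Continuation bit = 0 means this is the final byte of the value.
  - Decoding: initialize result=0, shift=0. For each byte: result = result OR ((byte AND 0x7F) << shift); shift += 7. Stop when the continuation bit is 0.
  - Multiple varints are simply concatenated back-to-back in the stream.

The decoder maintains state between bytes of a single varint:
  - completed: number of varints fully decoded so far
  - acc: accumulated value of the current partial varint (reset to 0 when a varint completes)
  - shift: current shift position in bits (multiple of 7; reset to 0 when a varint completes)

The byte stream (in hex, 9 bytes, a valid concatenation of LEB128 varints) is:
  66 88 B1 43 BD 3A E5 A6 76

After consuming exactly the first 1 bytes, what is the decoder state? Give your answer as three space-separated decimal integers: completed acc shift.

byte[0]=0x66 cont=0 payload=0x66: varint #1 complete (value=102); reset -> completed=1 acc=0 shift=0

Answer: 1 0 0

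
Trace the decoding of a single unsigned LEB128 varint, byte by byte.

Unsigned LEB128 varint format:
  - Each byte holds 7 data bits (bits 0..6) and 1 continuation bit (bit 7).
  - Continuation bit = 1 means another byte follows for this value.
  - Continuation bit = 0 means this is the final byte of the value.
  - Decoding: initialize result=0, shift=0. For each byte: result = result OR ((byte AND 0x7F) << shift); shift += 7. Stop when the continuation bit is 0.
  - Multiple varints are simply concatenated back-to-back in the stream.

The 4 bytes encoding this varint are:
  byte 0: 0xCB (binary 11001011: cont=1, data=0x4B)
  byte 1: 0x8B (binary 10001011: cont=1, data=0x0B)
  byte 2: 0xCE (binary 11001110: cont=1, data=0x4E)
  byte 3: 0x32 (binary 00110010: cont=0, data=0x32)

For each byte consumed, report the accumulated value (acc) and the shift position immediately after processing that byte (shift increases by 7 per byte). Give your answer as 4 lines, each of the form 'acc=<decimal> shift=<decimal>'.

Answer: acc=75 shift=7
acc=1483 shift=14
acc=1279435 shift=21
acc=106137035 shift=28

Derivation:
byte 0=0xCB: payload=0x4B=75, contrib = 75<<0 = 75; acc -> 75, shift -> 7
byte 1=0x8B: payload=0x0B=11, contrib = 11<<7 = 1408; acc -> 1483, shift -> 14
byte 2=0xCE: payload=0x4E=78, contrib = 78<<14 = 1277952; acc -> 1279435, shift -> 21
byte 3=0x32: payload=0x32=50, contrib = 50<<21 = 104857600; acc -> 106137035, shift -> 28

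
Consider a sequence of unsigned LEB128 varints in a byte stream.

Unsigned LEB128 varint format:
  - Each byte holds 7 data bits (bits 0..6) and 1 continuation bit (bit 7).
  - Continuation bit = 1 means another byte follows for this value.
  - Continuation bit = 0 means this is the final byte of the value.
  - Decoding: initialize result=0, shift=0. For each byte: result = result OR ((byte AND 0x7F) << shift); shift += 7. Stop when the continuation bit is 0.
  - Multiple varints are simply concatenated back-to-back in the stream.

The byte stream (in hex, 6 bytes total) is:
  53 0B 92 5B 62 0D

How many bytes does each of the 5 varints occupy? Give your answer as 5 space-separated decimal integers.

Answer: 1 1 2 1 1

Derivation:
  byte[0]=0x53 cont=0 payload=0x53=83: acc |= 83<<0 -> acc=83 shift=7 [end]
Varint 1: bytes[0:1] = 53 -> value 83 (1 byte(s))
  byte[1]=0x0B cont=0 payload=0x0B=11: acc |= 11<<0 -> acc=11 shift=7 [end]
Varint 2: bytes[1:2] = 0B -> value 11 (1 byte(s))
  byte[2]=0x92 cont=1 payload=0x12=18: acc |= 18<<0 -> acc=18 shift=7
  byte[3]=0x5B cont=0 payload=0x5B=91: acc |= 91<<7 -> acc=11666 shift=14 [end]
Varint 3: bytes[2:4] = 92 5B -> value 11666 (2 byte(s))
  byte[4]=0x62 cont=0 payload=0x62=98: acc |= 98<<0 -> acc=98 shift=7 [end]
Varint 4: bytes[4:5] = 62 -> value 98 (1 byte(s))
  byte[5]=0x0D cont=0 payload=0x0D=13: acc |= 13<<0 -> acc=13 shift=7 [end]
Varint 5: bytes[5:6] = 0D -> value 13 (1 byte(s))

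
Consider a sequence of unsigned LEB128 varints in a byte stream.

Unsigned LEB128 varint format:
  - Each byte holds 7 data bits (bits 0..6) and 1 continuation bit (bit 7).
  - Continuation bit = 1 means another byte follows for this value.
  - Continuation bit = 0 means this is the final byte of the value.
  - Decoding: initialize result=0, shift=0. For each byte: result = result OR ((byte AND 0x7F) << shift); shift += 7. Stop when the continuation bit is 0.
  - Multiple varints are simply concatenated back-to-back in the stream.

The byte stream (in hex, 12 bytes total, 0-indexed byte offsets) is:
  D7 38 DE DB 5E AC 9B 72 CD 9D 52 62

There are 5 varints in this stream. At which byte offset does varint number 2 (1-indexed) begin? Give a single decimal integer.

Answer: 2

Derivation:
  byte[0]=0xD7 cont=1 payload=0x57=87: acc |= 87<<0 -> acc=87 shift=7
  byte[1]=0x38 cont=0 payload=0x38=56: acc |= 56<<7 -> acc=7255 shift=14 [end]
Varint 1: bytes[0:2] = D7 38 -> value 7255 (2 byte(s))
  byte[2]=0xDE cont=1 payload=0x5E=94: acc |= 94<<0 -> acc=94 shift=7
  byte[3]=0xDB cont=1 payload=0x5B=91: acc |= 91<<7 -> acc=11742 shift=14
  byte[4]=0x5E cont=0 payload=0x5E=94: acc |= 94<<14 -> acc=1551838 shift=21 [end]
Varint 2: bytes[2:5] = DE DB 5E -> value 1551838 (3 byte(s))
  byte[5]=0xAC cont=1 payload=0x2C=44: acc |= 44<<0 -> acc=44 shift=7
  byte[6]=0x9B cont=1 payload=0x1B=27: acc |= 27<<7 -> acc=3500 shift=14
  byte[7]=0x72 cont=0 payload=0x72=114: acc |= 114<<14 -> acc=1871276 shift=21 [end]
Varint 3: bytes[5:8] = AC 9B 72 -> value 1871276 (3 byte(s))
  byte[8]=0xCD cont=1 payload=0x4D=77: acc |= 77<<0 -> acc=77 shift=7
  byte[9]=0x9D cont=1 payload=0x1D=29: acc |= 29<<7 -> acc=3789 shift=14
  byte[10]=0x52 cont=0 payload=0x52=82: acc |= 82<<14 -> acc=1347277 shift=21 [end]
Varint 4: bytes[8:11] = CD 9D 52 -> value 1347277 (3 byte(s))
  byte[11]=0x62 cont=0 payload=0x62=98: acc |= 98<<0 -> acc=98 shift=7 [end]
Varint 5: bytes[11:12] = 62 -> value 98 (1 byte(s))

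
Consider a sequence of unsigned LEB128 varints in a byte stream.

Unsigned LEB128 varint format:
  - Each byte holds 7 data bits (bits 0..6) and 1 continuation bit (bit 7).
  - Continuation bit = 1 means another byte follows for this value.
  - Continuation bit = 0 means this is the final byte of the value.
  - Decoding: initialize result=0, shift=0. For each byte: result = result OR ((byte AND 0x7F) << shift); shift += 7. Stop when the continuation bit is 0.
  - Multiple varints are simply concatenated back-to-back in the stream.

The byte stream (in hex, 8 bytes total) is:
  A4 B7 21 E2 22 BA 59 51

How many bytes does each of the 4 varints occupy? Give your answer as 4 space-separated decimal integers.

Answer: 3 2 2 1

Derivation:
  byte[0]=0xA4 cont=1 payload=0x24=36: acc |= 36<<0 -> acc=36 shift=7
  byte[1]=0xB7 cont=1 payload=0x37=55: acc |= 55<<7 -> acc=7076 shift=14
  byte[2]=0x21 cont=0 payload=0x21=33: acc |= 33<<14 -> acc=547748 shift=21 [end]
Varint 1: bytes[0:3] = A4 B7 21 -> value 547748 (3 byte(s))
  byte[3]=0xE2 cont=1 payload=0x62=98: acc |= 98<<0 -> acc=98 shift=7
  byte[4]=0x22 cont=0 payload=0x22=34: acc |= 34<<7 -> acc=4450 shift=14 [end]
Varint 2: bytes[3:5] = E2 22 -> value 4450 (2 byte(s))
  byte[5]=0xBA cont=1 payload=0x3A=58: acc |= 58<<0 -> acc=58 shift=7
  byte[6]=0x59 cont=0 payload=0x59=89: acc |= 89<<7 -> acc=11450 shift=14 [end]
Varint 3: bytes[5:7] = BA 59 -> value 11450 (2 byte(s))
  byte[7]=0x51 cont=0 payload=0x51=81: acc |= 81<<0 -> acc=81 shift=7 [end]
Varint 4: bytes[7:8] = 51 -> value 81 (1 byte(s))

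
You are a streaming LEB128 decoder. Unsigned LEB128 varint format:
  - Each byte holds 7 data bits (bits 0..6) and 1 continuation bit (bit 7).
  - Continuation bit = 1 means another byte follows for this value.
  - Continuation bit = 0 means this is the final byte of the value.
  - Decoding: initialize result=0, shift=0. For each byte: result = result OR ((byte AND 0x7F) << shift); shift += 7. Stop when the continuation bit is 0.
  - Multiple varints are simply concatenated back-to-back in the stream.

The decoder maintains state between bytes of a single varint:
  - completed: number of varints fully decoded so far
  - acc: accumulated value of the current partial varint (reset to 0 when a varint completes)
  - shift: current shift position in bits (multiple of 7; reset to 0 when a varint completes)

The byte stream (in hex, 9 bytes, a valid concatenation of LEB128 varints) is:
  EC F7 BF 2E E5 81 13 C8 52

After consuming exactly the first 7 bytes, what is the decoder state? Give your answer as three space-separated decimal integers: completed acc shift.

Answer: 2 0 0

Derivation:
byte[0]=0xEC cont=1 payload=0x6C: acc |= 108<<0 -> completed=0 acc=108 shift=7
byte[1]=0xF7 cont=1 payload=0x77: acc |= 119<<7 -> completed=0 acc=15340 shift=14
byte[2]=0xBF cont=1 payload=0x3F: acc |= 63<<14 -> completed=0 acc=1047532 shift=21
byte[3]=0x2E cont=0 payload=0x2E: varint #1 complete (value=97516524); reset -> completed=1 acc=0 shift=0
byte[4]=0xE5 cont=1 payload=0x65: acc |= 101<<0 -> completed=1 acc=101 shift=7
byte[5]=0x81 cont=1 payload=0x01: acc |= 1<<7 -> completed=1 acc=229 shift=14
byte[6]=0x13 cont=0 payload=0x13: varint #2 complete (value=311525); reset -> completed=2 acc=0 shift=0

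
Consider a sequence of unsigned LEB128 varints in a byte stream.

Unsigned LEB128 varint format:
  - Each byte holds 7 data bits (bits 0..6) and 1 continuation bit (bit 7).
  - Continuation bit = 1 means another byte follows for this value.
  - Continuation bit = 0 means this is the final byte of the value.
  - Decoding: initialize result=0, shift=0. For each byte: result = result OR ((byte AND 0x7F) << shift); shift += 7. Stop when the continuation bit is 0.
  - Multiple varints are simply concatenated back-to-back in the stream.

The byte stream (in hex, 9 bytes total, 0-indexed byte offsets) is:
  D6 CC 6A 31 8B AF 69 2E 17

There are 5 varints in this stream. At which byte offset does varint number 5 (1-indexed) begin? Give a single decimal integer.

  byte[0]=0xD6 cont=1 payload=0x56=86: acc |= 86<<0 -> acc=86 shift=7
  byte[1]=0xCC cont=1 payload=0x4C=76: acc |= 76<<7 -> acc=9814 shift=14
  byte[2]=0x6A cont=0 payload=0x6A=106: acc |= 106<<14 -> acc=1746518 shift=21 [end]
Varint 1: bytes[0:3] = D6 CC 6A -> value 1746518 (3 byte(s))
  byte[3]=0x31 cont=0 payload=0x31=49: acc |= 49<<0 -> acc=49 shift=7 [end]
Varint 2: bytes[3:4] = 31 -> value 49 (1 byte(s))
  byte[4]=0x8B cont=1 payload=0x0B=11: acc |= 11<<0 -> acc=11 shift=7
  byte[5]=0xAF cont=1 payload=0x2F=47: acc |= 47<<7 -> acc=6027 shift=14
  byte[6]=0x69 cont=0 payload=0x69=105: acc |= 105<<14 -> acc=1726347 shift=21 [end]
Varint 3: bytes[4:7] = 8B AF 69 -> value 1726347 (3 byte(s))
  byte[7]=0x2E cont=0 payload=0x2E=46: acc |= 46<<0 -> acc=46 shift=7 [end]
Varint 4: bytes[7:8] = 2E -> value 46 (1 byte(s))
  byte[8]=0x17 cont=0 payload=0x17=23: acc |= 23<<0 -> acc=23 shift=7 [end]
Varint 5: bytes[8:9] = 17 -> value 23 (1 byte(s))

Answer: 8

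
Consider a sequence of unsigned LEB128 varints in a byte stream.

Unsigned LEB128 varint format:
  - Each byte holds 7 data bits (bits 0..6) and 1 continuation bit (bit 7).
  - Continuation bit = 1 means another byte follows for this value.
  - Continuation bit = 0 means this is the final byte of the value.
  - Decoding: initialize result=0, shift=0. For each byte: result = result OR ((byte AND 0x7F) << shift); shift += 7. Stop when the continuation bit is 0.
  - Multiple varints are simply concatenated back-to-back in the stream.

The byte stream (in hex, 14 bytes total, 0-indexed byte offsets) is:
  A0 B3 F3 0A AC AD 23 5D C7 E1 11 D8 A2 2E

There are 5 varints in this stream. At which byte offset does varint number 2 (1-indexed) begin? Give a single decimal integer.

Answer: 4

Derivation:
  byte[0]=0xA0 cont=1 payload=0x20=32: acc |= 32<<0 -> acc=32 shift=7
  byte[1]=0xB3 cont=1 payload=0x33=51: acc |= 51<<7 -> acc=6560 shift=14
  byte[2]=0xF3 cont=1 payload=0x73=115: acc |= 115<<14 -> acc=1890720 shift=21
  byte[3]=0x0A cont=0 payload=0x0A=10: acc |= 10<<21 -> acc=22862240 shift=28 [end]
Varint 1: bytes[0:4] = A0 B3 F3 0A -> value 22862240 (4 byte(s))
  byte[4]=0xAC cont=1 payload=0x2C=44: acc |= 44<<0 -> acc=44 shift=7
  byte[5]=0xAD cont=1 payload=0x2D=45: acc |= 45<<7 -> acc=5804 shift=14
  byte[6]=0x23 cont=0 payload=0x23=35: acc |= 35<<14 -> acc=579244 shift=21 [end]
Varint 2: bytes[4:7] = AC AD 23 -> value 579244 (3 byte(s))
  byte[7]=0x5D cont=0 payload=0x5D=93: acc |= 93<<0 -> acc=93 shift=7 [end]
Varint 3: bytes[7:8] = 5D -> value 93 (1 byte(s))
  byte[8]=0xC7 cont=1 payload=0x47=71: acc |= 71<<0 -> acc=71 shift=7
  byte[9]=0xE1 cont=1 payload=0x61=97: acc |= 97<<7 -> acc=12487 shift=14
  byte[10]=0x11 cont=0 payload=0x11=17: acc |= 17<<14 -> acc=291015 shift=21 [end]
Varint 4: bytes[8:11] = C7 E1 11 -> value 291015 (3 byte(s))
  byte[11]=0xD8 cont=1 payload=0x58=88: acc |= 88<<0 -> acc=88 shift=7
  byte[12]=0xA2 cont=1 payload=0x22=34: acc |= 34<<7 -> acc=4440 shift=14
  byte[13]=0x2E cont=0 payload=0x2E=46: acc |= 46<<14 -> acc=758104 shift=21 [end]
Varint 5: bytes[11:14] = D8 A2 2E -> value 758104 (3 byte(s))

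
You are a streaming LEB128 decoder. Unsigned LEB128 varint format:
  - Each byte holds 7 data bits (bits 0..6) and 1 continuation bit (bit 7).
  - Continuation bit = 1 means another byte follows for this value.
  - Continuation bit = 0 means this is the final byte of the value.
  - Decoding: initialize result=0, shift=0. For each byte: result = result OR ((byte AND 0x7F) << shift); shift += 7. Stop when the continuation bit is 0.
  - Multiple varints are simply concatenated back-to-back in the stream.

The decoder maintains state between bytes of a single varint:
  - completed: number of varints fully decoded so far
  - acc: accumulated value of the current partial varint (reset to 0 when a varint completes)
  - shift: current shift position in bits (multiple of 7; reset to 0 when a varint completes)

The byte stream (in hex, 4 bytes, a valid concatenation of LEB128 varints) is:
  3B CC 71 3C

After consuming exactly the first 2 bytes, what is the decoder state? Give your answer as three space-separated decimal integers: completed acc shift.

byte[0]=0x3B cont=0 payload=0x3B: varint #1 complete (value=59); reset -> completed=1 acc=0 shift=0
byte[1]=0xCC cont=1 payload=0x4C: acc |= 76<<0 -> completed=1 acc=76 shift=7

Answer: 1 76 7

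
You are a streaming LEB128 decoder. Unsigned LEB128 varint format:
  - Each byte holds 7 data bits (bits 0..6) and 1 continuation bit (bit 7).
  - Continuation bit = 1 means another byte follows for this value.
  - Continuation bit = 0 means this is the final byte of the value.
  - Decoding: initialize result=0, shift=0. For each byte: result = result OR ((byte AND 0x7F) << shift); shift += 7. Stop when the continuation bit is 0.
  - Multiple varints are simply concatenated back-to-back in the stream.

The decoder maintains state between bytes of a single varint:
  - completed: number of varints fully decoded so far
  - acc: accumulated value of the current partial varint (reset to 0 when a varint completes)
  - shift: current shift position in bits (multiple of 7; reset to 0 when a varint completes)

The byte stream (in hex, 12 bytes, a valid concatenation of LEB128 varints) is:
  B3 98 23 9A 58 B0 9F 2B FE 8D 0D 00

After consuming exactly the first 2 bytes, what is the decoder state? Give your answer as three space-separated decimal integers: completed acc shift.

byte[0]=0xB3 cont=1 payload=0x33: acc |= 51<<0 -> completed=0 acc=51 shift=7
byte[1]=0x98 cont=1 payload=0x18: acc |= 24<<7 -> completed=0 acc=3123 shift=14

Answer: 0 3123 14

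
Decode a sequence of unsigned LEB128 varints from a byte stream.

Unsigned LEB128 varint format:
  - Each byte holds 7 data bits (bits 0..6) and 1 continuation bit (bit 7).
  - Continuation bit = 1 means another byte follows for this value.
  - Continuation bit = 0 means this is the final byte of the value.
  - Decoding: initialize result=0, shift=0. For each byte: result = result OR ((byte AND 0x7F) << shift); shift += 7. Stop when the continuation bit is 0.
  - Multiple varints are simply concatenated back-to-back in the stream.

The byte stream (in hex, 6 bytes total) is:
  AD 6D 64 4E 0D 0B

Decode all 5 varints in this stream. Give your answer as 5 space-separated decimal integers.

  byte[0]=0xAD cont=1 payload=0x2D=45: acc |= 45<<0 -> acc=45 shift=7
  byte[1]=0x6D cont=0 payload=0x6D=109: acc |= 109<<7 -> acc=13997 shift=14 [end]
Varint 1: bytes[0:2] = AD 6D -> value 13997 (2 byte(s))
  byte[2]=0x64 cont=0 payload=0x64=100: acc |= 100<<0 -> acc=100 shift=7 [end]
Varint 2: bytes[2:3] = 64 -> value 100 (1 byte(s))
  byte[3]=0x4E cont=0 payload=0x4E=78: acc |= 78<<0 -> acc=78 shift=7 [end]
Varint 3: bytes[3:4] = 4E -> value 78 (1 byte(s))
  byte[4]=0x0D cont=0 payload=0x0D=13: acc |= 13<<0 -> acc=13 shift=7 [end]
Varint 4: bytes[4:5] = 0D -> value 13 (1 byte(s))
  byte[5]=0x0B cont=0 payload=0x0B=11: acc |= 11<<0 -> acc=11 shift=7 [end]
Varint 5: bytes[5:6] = 0B -> value 11 (1 byte(s))

Answer: 13997 100 78 13 11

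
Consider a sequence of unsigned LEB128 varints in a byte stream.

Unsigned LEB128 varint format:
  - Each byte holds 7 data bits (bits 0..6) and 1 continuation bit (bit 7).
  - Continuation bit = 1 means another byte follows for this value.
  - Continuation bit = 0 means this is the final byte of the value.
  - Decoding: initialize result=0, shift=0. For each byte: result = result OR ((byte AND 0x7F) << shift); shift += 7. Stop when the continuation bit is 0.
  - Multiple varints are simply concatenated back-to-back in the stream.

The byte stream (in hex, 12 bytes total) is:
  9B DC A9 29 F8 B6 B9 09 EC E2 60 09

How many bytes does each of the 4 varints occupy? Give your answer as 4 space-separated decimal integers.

  byte[0]=0x9B cont=1 payload=0x1B=27: acc |= 27<<0 -> acc=27 shift=7
  byte[1]=0xDC cont=1 payload=0x5C=92: acc |= 92<<7 -> acc=11803 shift=14
  byte[2]=0xA9 cont=1 payload=0x29=41: acc |= 41<<14 -> acc=683547 shift=21
  byte[3]=0x29 cont=0 payload=0x29=41: acc |= 41<<21 -> acc=86666779 shift=28 [end]
Varint 1: bytes[0:4] = 9B DC A9 29 -> value 86666779 (4 byte(s))
  byte[4]=0xF8 cont=1 payload=0x78=120: acc |= 120<<0 -> acc=120 shift=7
  byte[5]=0xB6 cont=1 payload=0x36=54: acc |= 54<<7 -> acc=7032 shift=14
  byte[6]=0xB9 cont=1 payload=0x39=57: acc |= 57<<14 -> acc=940920 shift=21
  byte[7]=0x09 cont=0 payload=0x09=9: acc |= 9<<21 -> acc=19815288 shift=28 [end]
Varint 2: bytes[4:8] = F8 B6 B9 09 -> value 19815288 (4 byte(s))
  byte[8]=0xEC cont=1 payload=0x6C=108: acc |= 108<<0 -> acc=108 shift=7
  byte[9]=0xE2 cont=1 payload=0x62=98: acc |= 98<<7 -> acc=12652 shift=14
  byte[10]=0x60 cont=0 payload=0x60=96: acc |= 96<<14 -> acc=1585516 shift=21 [end]
Varint 3: bytes[8:11] = EC E2 60 -> value 1585516 (3 byte(s))
  byte[11]=0x09 cont=0 payload=0x09=9: acc |= 9<<0 -> acc=9 shift=7 [end]
Varint 4: bytes[11:12] = 09 -> value 9 (1 byte(s))

Answer: 4 4 3 1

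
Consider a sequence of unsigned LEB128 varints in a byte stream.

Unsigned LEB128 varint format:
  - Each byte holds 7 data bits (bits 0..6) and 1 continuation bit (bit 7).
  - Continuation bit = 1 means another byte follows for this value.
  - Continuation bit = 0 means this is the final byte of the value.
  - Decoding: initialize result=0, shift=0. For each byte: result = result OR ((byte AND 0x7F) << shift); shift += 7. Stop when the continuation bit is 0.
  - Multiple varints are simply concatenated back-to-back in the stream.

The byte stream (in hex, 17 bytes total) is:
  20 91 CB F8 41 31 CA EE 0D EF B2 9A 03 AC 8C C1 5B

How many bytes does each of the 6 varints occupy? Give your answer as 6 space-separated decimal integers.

Answer: 1 4 1 3 4 4

Derivation:
  byte[0]=0x20 cont=0 payload=0x20=32: acc |= 32<<0 -> acc=32 shift=7 [end]
Varint 1: bytes[0:1] = 20 -> value 32 (1 byte(s))
  byte[1]=0x91 cont=1 payload=0x11=17: acc |= 17<<0 -> acc=17 shift=7
  byte[2]=0xCB cont=1 payload=0x4B=75: acc |= 75<<7 -> acc=9617 shift=14
  byte[3]=0xF8 cont=1 payload=0x78=120: acc |= 120<<14 -> acc=1975697 shift=21
  byte[4]=0x41 cont=0 payload=0x41=65: acc |= 65<<21 -> acc=138290577 shift=28 [end]
Varint 2: bytes[1:5] = 91 CB F8 41 -> value 138290577 (4 byte(s))
  byte[5]=0x31 cont=0 payload=0x31=49: acc |= 49<<0 -> acc=49 shift=7 [end]
Varint 3: bytes[5:6] = 31 -> value 49 (1 byte(s))
  byte[6]=0xCA cont=1 payload=0x4A=74: acc |= 74<<0 -> acc=74 shift=7
  byte[7]=0xEE cont=1 payload=0x6E=110: acc |= 110<<7 -> acc=14154 shift=14
  byte[8]=0x0D cont=0 payload=0x0D=13: acc |= 13<<14 -> acc=227146 shift=21 [end]
Varint 4: bytes[6:9] = CA EE 0D -> value 227146 (3 byte(s))
  byte[9]=0xEF cont=1 payload=0x6F=111: acc |= 111<<0 -> acc=111 shift=7
  byte[10]=0xB2 cont=1 payload=0x32=50: acc |= 50<<7 -> acc=6511 shift=14
  byte[11]=0x9A cont=1 payload=0x1A=26: acc |= 26<<14 -> acc=432495 shift=21
  byte[12]=0x03 cont=0 payload=0x03=3: acc |= 3<<21 -> acc=6723951 shift=28 [end]
Varint 5: bytes[9:13] = EF B2 9A 03 -> value 6723951 (4 byte(s))
  byte[13]=0xAC cont=1 payload=0x2C=44: acc |= 44<<0 -> acc=44 shift=7
  byte[14]=0x8C cont=1 payload=0x0C=12: acc |= 12<<7 -> acc=1580 shift=14
  byte[15]=0xC1 cont=1 payload=0x41=65: acc |= 65<<14 -> acc=1066540 shift=21
  byte[16]=0x5B cont=0 payload=0x5B=91: acc |= 91<<21 -> acc=191907372 shift=28 [end]
Varint 6: bytes[13:17] = AC 8C C1 5B -> value 191907372 (4 byte(s))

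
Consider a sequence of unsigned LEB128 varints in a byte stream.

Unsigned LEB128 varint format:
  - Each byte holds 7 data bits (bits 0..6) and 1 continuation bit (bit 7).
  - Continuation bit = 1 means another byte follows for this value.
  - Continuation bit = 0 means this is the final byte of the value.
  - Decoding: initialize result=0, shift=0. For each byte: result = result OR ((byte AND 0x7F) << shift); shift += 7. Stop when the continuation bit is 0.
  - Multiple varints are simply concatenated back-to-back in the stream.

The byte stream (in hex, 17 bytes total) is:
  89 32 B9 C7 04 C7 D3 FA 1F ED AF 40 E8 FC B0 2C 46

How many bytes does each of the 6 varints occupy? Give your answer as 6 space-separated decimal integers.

Answer: 2 3 4 3 4 1

Derivation:
  byte[0]=0x89 cont=1 payload=0x09=9: acc |= 9<<0 -> acc=9 shift=7
  byte[1]=0x32 cont=0 payload=0x32=50: acc |= 50<<7 -> acc=6409 shift=14 [end]
Varint 1: bytes[0:2] = 89 32 -> value 6409 (2 byte(s))
  byte[2]=0xB9 cont=1 payload=0x39=57: acc |= 57<<0 -> acc=57 shift=7
  byte[3]=0xC7 cont=1 payload=0x47=71: acc |= 71<<7 -> acc=9145 shift=14
  byte[4]=0x04 cont=0 payload=0x04=4: acc |= 4<<14 -> acc=74681 shift=21 [end]
Varint 2: bytes[2:5] = B9 C7 04 -> value 74681 (3 byte(s))
  byte[5]=0xC7 cont=1 payload=0x47=71: acc |= 71<<0 -> acc=71 shift=7
  byte[6]=0xD3 cont=1 payload=0x53=83: acc |= 83<<7 -> acc=10695 shift=14
  byte[7]=0xFA cont=1 payload=0x7A=122: acc |= 122<<14 -> acc=2009543 shift=21
  byte[8]=0x1F cont=0 payload=0x1F=31: acc |= 31<<21 -> acc=67021255 shift=28 [end]
Varint 3: bytes[5:9] = C7 D3 FA 1F -> value 67021255 (4 byte(s))
  byte[9]=0xED cont=1 payload=0x6D=109: acc |= 109<<0 -> acc=109 shift=7
  byte[10]=0xAF cont=1 payload=0x2F=47: acc |= 47<<7 -> acc=6125 shift=14
  byte[11]=0x40 cont=0 payload=0x40=64: acc |= 64<<14 -> acc=1054701 shift=21 [end]
Varint 4: bytes[9:12] = ED AF 40 -> value 1054701 (3 byte(s))
  byte[12]=0xE8 cont=1 payload=0x68=104: acc |= 104<<0 -> acc=104 shift=7
  byte[13]=0xFC cont=1 payload=0x7C=124: acc |= 124<<7 -> acc=15976 shift=14
  byte[14]=0xB0 cont=1 payload=0x30=48: acc |= 48<<14 -> acc=802408 shift=21
  byte[15]=0x2C cont=0 payload=0x2C=44: acc |= 44<<21 -> acc=93077096 shift=28 [end]
Varint 5: bytes[12:16] = E8 FC B0 2C -> value 93077096 (4 byte(s))
  byte[16]=0x46 cont=0 payload=0x46=70: acc |= 70<<0 -> acc=70 shift=7 [end]
Varint 6: bytes[16:17] = 46 -> value 70 (1 byte(s))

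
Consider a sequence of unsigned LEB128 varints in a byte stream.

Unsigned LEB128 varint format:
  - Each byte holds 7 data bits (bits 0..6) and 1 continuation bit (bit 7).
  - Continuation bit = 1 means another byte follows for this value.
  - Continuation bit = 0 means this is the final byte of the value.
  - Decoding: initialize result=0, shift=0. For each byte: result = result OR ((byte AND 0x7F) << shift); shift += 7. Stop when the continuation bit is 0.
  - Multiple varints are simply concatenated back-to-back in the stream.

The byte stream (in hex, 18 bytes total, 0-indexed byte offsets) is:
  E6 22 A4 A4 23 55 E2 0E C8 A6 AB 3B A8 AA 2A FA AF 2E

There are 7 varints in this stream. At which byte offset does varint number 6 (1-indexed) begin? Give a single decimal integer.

  byte[0]=0xE6 cont=1 payload=0x66=102: acc |= 102<<0 -> acc=102 shift=7
  byte[1]=0x22 cont=0 payload=0x22=34: acc |= 34<<7 -> acc=4454 shift=14 [end]
Varint 1: bytes[0:2] = E6 22 -> value 4454 (2 byte(s))
  byte[2]=0xA4 cont=1 payload=0x24=36: acc |= 36<<0 -> acc=36 shift=7
  byte[3]=0xA4 cont=1 payload=0x24=36: acc |= 36<<7 -> acc=4644 shift=14
  byte[4]=0x23 cont=0 payload=0x23=35: acc |= 35<<14 -> acc=578084 shift=21 [end]
Varint 2: bytes[2:5] = A4 A4 23 -> value 578084 (3 byte(s))
  byte[5]=0x55 cont=0 payload=0x55=85: acc |= 85<<0 -> acc=85 shift=7 [end]
Varint 3: bytes[5:6] = 55 -> value 85 (1 byte(s))
  byte[6]=0xE2 cont=1 payload=0x62=98: acc |= 98<<0 -> acc=98 shift=7
  byte[7]=0x0E cont=0 payload=0x0E=14: acc |= 14<<7 -> acc=1890 shift=14 [end]
Varint 4: bytes[6:8] = E2 0E -> value 1890 (2 byte(s))
  byte[8]=0xC8 cont=1 payload=0x48=72: acc |= 72<<0 -> acc=72 shift=7
  byte[9]=0xA6 cont=1 payload=0x26=38: acc |= 38<<7 -> acc=4936 shift=14
  byte[10]=0xAB cont=1 payload=0x2B=43: acc |= 43<<14 -> acc=709448 shift=21
  byte[11]=0x3B cont=0 payload=0x3B=59: acc |= 59<<21 -> acc=124441416 shift=28 [end]
Varint 5: bytes[8:12] = C8 A6 AB 3B -> value 124441416 (4 byte(s))
  byte[12]=0xA8 cont=1 payload=0x28=40: acc |= 40<<0 -> acc=40 shift=7
  byte[13]=0xAA cont=1 payload=0x2A=42: acc |= 42<<7 -> acc=5416 shift=14
  byte[14]=0x2A cont=0 payload=0x2A=42: acc |= 42<<14 -> acc=693544 shift=21 [end]
Varint 6: bytes[12:15] = A8 AA 2A -> value 693544 (3 byte(s))
  byte[15]=0xFA cont=1 payload=0x7A=122: acc |= 122<<0 -> acc=122 shift=7
  byte[16]=0xAF cont=1 payload=0x2F=47: acc |= 47<<7 -> acc=6138 shift=14
  byte[17]=0x2E cont=0 payload=0x2E=46: acc |= 46<<14 -> acc=759802 shift=21 [end]
Varint 7: bytes[15:18] = FA AF 2E -> value 759802 (3 byte(s))

Answer: 12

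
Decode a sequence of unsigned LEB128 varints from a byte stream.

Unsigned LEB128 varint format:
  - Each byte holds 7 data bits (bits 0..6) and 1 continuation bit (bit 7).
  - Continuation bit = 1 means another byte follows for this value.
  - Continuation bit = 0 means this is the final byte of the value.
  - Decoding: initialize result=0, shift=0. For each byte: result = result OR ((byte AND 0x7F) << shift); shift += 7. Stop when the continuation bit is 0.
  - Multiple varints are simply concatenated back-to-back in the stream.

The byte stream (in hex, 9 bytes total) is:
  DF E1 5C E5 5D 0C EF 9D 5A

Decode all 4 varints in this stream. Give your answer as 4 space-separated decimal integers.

Answer: 1519839 12005 12 1478383

Derivation:
  byte[0]=0xDF cont=1 payload=0x5F=95: acc |= 95<<0 -> acc=95 shift=7
  byte[1]=0xE1 cont=1 payload=0x61=97: acc |= 97<<7 -> acc=12511 shift=14
  byte[2]=0x5C cont=0 payload=0x5C=92: acc |= 92<<14 -> acc=1519839 shift=21 [end]
Varint 1: bytes[0:3] = DF E1 5C -> value 1519839 (3 byte(s))
  byte[3]=0xE5 cont=1 payload=0x65=101: acc |= 101<<0 -> acc=101 shift=7
  byte[4]=0x5D cont=0 payload=0x5D=93: acc |= 93<<7 -> acc=12005 shift=14 [end]
Varint 2: bytes[3:5] = E5 5D -> value 12005 (2 byte(s))
  byte[5]=0x0C cont=0 payload=0x0C=12: acc |= 12<<0 -> acc=12 shift=7 [end]
Varint 3: bytes[5:6] = 0C -> value 12 (1 byte(s))
  byte[6]=0xEF cont=1 payload=0x6F=111: acc |= 111<<0 -> acc=111 shift=7
  byte[7]=0x9D cont=1 payload=0x1D=29: acc |= 29<<7 -> acc=3823 shift=14
  byte[8]=0x5A cont=0 payload=0x5A=90: acc |= 90<<14 -> acc=1478383 shift=21 [end]
Varint 4: bytes[6:9] = EF 9D 5A -> value 1478383 (3 byte(s))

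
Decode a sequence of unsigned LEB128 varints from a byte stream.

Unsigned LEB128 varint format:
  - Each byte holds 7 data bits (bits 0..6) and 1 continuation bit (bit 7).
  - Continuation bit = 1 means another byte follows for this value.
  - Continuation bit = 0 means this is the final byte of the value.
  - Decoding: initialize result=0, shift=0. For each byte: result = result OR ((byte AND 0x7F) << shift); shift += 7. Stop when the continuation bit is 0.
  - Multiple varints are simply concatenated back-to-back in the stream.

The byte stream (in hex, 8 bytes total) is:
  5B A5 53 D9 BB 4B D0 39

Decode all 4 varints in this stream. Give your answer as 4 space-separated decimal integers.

  byte[0]=0x5B cont=0 payload=0x5B=91: acc |= 91<<0 -> acc=91 shift=7 [end]
Varint 1: bytes[0:1] = 5B -> value 91 (1 byte(s))
  byte[1]=0xA5 cont=1 payload=0x25=37: acc |= 37<<0 -> acc=37 shift=7
  byte[2]=0x53 cont=0 payload=0x53=83: acc |= 83<<7 -> acc=10661 shift=14 [end]
Varint 2: bytes[1:3] = A5 53 -> value 10661 (2 byte(s))
  byte[3]=0xD9 cont=1 payload=0x59=89: acc |= 89<<0 -> acc=89 shift=7
  byte[4]=0xBB cont=1 payload=0x3B=59: acc |= 59<<7 -> acc=7641 shift=14
  byte[5]=0x4B cont=0 payload=0x4B=75: acc |= 75<<14 -> acc=1236441 shift=21 [end]
Varint 3: bytes[3:6] = D9 BB 4B -> value 1236441 (3 byte(s))
  byte[6]=0xD0 cont=1 payload=0x50=80: acc |= 80<<0 -> acc=80 shift=7
  byte[7]=0x39 cont=0 payload=0x39=57: acc |= 57<<7 -> acc=7376 shift=14 [end]
Varint 4: bytes[6:8] = D0 39 -> value 7376 (2 byte(s))

Answer: 91 10661 1236441 7376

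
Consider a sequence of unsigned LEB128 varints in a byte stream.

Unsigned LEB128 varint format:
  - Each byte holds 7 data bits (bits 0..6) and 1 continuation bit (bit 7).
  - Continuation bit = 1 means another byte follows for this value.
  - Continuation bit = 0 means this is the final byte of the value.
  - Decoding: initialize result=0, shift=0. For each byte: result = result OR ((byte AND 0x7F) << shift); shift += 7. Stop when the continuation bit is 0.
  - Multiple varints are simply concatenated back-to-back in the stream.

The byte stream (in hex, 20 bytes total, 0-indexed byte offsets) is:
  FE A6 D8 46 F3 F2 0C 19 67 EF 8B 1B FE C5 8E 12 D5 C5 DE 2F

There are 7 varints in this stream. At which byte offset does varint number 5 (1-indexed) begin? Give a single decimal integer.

  byte[0]=0xFE cont=1 payload=0x7E=126: acc |= 126<<0 -> acc=126 shift=7
  byte[1]=0xA6 cont=1 payload=0x26=38: acc |= 38<<7 -> acc=4990 shift=14
  byte[2]=0xD8 cont=1 payload=0x58=88: acc |= 88<<14 -> acc=1446782 shift=21
  byte[3]=0x46 cont=0 payload=0x46=70: acc |= 70<<21 -> acc=148247422 shift=28 [end]
Varint 1: bytes[0:4] = FE A6 D8 46 -> value 148247422 (4 byte(s))
  byte[4]=0xF3 cont=1 payload=0x73=115: acc |= 115<<0 -> acc=115 shift=7
  byte[5]=0xF2 cont=1 payload=0x72=114: acc |= 114<<7 -> acc=14707 shift=14
  byte[6]=0x0C cont=0 payload=0x0C=12: acc |= 12<<14 -> acc=211315 shift=21 [end]
Varint 2: bytes[4:7] = F3 F2 0C -> value 211315 (3 byte(s))
  byte[7]=0x19 cont=0 payload=0x19=25: acc |= 25<<0 -> acc=25 shift=7 [end]
Varint 3: bytes[7:8] = 19 -> value 25 (1 byte(s))
  byte[8]=0x67 cont=0 payload=0x67=103: acc |= 103<<0 -> acc=103 shift=7 [end]
Varint 4: bytes[8:9] = 67 -> value 103 (1 byte(s))
  byte[9]=0xEF cont=1 payload=0x6F=111: acc |= 111<<0 -> acc=111 shift=7
  byte[10]=0x8B cont=1 payload=0x0B=11: acc |= 11<<7 -> acc=1519 shift=14
  byte[11]=0x1B cont=0 payload=0x1B=27: acc |= 27<<14 -> acc=443887 shift=21 [end]
Varint 5: bytes[9:12] = EF 8B 1B -> value 443887 (3 byte(s))
  byte[12]=0xFE cont=1 payload=0x7E=126: acc |= 126<<0 -> acc=126 shift=7
  byte[13]=0xC5 cont=1 payload=0x45=69: acc |= 69<<7 -> acc=8958 shift=14
  byte[14]=0x8E cont=1 payload=0x0E=14: acc |= 14<<14 -> acc=238334 shift=21
  byte[15]=0x12 cont=0 payload=0x12=18: acc |= 18<<21 -> acc=37987070 shift=28 [end]
Varint 6: bytes[12:16] = FE C5 8E 12 -> value 37987070 (4 byte(s))
  byte[16]=0xD5 cont=1 payload=0x55=85: acc |= 85<<0 -> acc=85 shift=7
  byte[17]=0xC5 cont=1 payload=0x45=69: acc |= 69<<7 -> acc=8917 shift=14
  byte[18]=0xDE cont=1 payload=0x5E=94: acc |= 94<<14 -> acc=1549013 shift=21
  byte[19]=0x2F cont=0 payload=0x2F=47: acc |= 47<<21 -> acc=100115157 shift=28 [end]
Varint 7: bytes[16:20] = D5 C5 DE 2F -> value 100115157 (4 byte(s))

Answer: 9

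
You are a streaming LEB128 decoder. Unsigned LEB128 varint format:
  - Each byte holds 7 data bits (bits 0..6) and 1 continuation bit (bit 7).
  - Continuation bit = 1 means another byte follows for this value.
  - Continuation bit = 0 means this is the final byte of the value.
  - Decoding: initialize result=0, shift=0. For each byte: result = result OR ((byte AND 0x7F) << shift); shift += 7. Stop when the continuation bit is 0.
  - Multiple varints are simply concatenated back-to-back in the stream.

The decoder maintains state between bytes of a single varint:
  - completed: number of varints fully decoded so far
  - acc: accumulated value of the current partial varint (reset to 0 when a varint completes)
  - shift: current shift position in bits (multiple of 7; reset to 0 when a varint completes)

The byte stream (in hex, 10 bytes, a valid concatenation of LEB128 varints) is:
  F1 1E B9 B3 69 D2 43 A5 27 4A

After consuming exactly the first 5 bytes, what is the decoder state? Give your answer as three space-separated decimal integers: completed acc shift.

Answer: 2 0 0

Derivation:
byte[0]=0xF1 cont=1 payload=0x71: acc |= 113<<0 -> completed=0 acc=113 shift=7
byte[1]=0x1E cont=0 payload=0x1E: varint #1 complete (value=3953); reset -> completed=1 acc=0 shift=0
byte[2]=0xB9 cont=1 payload=0x39: acc |= 57<<0 -> completed=1 acc=57 shift=7
byte[3]=0xB3 cont=1 payload=0x33: acc |= 51<<7 -> completed=1 acc=6585 shift=14
byte[4]=0x69 cont=0 payload=0x69: varint #2 complete (value=1726905); reset -> completed=2 acc=0 shift=0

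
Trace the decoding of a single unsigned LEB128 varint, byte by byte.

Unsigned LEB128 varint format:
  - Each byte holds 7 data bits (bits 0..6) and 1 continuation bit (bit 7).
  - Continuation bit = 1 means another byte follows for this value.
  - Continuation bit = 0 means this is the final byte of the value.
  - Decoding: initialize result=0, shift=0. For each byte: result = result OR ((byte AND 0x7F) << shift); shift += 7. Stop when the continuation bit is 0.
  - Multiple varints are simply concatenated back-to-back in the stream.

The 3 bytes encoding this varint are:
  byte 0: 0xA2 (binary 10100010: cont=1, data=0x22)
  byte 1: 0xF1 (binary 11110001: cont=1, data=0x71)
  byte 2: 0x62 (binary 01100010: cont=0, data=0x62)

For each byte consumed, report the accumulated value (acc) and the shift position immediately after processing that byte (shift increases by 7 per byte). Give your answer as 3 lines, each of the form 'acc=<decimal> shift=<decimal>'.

Answer: acc=34 shift=7
acc=14498 shift=14
acc=1620130 shift=21

Derivation:
byte 0=0xA2: payload=0x22=34, contrib = 34<<0 = 34; acc -> 34, shift -> 7
byte 1=0xF1: payload=0x71=113, contrib = 113<<7 = 14464; acc -> 14498, shift -> 14
byte 2=0x62: payload=0x62=98, contrib = 98<<14 = 1605632; acc -> 1620130, shift -> 21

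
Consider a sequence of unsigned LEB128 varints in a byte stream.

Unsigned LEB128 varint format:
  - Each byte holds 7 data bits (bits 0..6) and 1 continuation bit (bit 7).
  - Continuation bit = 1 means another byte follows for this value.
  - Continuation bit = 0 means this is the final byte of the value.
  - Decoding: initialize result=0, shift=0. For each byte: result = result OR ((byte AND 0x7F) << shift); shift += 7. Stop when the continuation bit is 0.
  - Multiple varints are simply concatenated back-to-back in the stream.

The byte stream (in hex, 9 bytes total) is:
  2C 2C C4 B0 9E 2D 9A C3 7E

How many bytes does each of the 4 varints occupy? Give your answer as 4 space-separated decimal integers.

Answer: 1 1 4 3

Derivation:
  byte[0]=0x2C cont=0 payload=0x2C=44: acc |= 44<<0 -> acc=44 shift=7 [end]
Varint 1: bytes[0:1] = 2C -> value 44 (1 byte(s))
  byte[1]=0x2C cont=0 payload=0x2C=44: acc |= 44<<0 -> acc=44 shift=7 [end]
Varint 2: bytes[1:2] = 2C -> value 44 (1 byte(s))
  byte[2]=0xC4 cont=1 payload=0x44=68: acc |= 68<<0 -> acc=68 shift=7
  byte[3]=0xB0 cont=1 payload=0x30=48: acc |= 48<<7 -> acc=6212 shift=14
  byte[4]=0x9E cont=1 payload=0x1E=30: acc |= 30<<14 -> acc=497732 shift=21
  byte[5]=0x2D cont=0 payload=0x2D=45: acc |= 45<<21 -> acc=94869572 shift=28 [end]
Varint 3: bytes[2:6] = C4 B0 9E 2D -> value 94869572 (4 byte(s))
  byte[6]=0x9A cont=1 payload=0x1A=26: acc |= 26<<0 -> acc=26 shift=7
  byte[7]=0xC3 cont=1 payload=0x43=67: acc |= 67<<7 -> acc=8602 shift=14
  byte[8]=0x7E cont=0 payload=0x7E=126: acc |= 126<<14 -> acc=2072986 shift=21 [end]
Varint 4: bytes[6:9] = 9A C3 7E -> value 2072986 (3 byte(s))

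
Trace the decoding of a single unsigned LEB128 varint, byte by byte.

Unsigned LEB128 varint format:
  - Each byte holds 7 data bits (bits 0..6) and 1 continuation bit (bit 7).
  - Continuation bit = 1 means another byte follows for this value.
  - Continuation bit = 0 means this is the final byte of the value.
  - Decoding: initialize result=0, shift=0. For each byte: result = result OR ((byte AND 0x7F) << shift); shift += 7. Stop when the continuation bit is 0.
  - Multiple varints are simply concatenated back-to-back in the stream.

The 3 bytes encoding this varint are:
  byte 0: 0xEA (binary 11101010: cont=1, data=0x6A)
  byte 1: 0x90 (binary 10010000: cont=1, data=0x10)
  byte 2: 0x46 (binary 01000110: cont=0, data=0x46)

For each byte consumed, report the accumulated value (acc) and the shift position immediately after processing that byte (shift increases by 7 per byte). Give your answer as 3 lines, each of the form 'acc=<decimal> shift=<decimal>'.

byte 0=0xEA: payload=0x6A=106, contrib = 106<<0 = 106; acc -> 106, shift -> 7
byte 1=0x90: payload=0x10=16, contrib = 16<<7 = 2048; acc -> 2154, shift -> 14
byte 2=0x46: payload=0x46=70, contrib = 70<<14 = 1146880; acc -> 1149034, shift -> 21

Answer: acc=106 shift=7
acc=2154 shift=14
acc=1149034 shift=21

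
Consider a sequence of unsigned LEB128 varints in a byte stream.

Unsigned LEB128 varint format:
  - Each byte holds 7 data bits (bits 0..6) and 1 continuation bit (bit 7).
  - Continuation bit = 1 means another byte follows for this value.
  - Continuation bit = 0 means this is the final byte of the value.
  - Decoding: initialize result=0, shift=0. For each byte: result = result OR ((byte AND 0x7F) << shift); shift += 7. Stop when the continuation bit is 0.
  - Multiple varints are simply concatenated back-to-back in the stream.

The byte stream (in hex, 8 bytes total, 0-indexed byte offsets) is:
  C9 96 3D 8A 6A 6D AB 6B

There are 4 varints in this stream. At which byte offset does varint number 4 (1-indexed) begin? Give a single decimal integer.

Answer: 6

Derivation:
  byte[0]=0xC9 cont=1 payload=0x49=73: acc |= 73<<0 -> acc=73 shift=7
  byte[1]=0x96 cont=1 payload=0x16=22: acc |= 22<<7 -> acc=2889 shift=14
  byte[2]=0x3D cont=0 payload=0x3D=61: acc |= 61<<14 -> acc=1002313 shift=21 [end]
Varint 1: bytes[0:3] = C9 96 3D -> value 1002313 (3 byte(s))
  byte[3]=0x8A cont=1 payload=0x0A=10: acc |= 10<<0 -> acc=10 shift=7
  byte[4]=0x6A cont=0 payload=0x6A=106: acc |= 106<<7 -> acc=13578 shift=14 [end]
Varint 2: bytes[3:5] = 8A 6A -> value 13578 (2 byte(s))
  byte[5]=0x6D cont=0 payload=0x6D=109: acc |= 109<<0 -> acc=109 shift=7 [end]
Varint 3: bytes[5:6] = 6D -> value 109 (1 byte(s))
  byte[6]=0xAB cont=1 payload=0x2B=43: acc |= 43<<0 -> acc=43 shift=7
  byte[7]=0x6B cont=0 payload=0x6B=107: acc |= 107<<7 -> acc=13739 shift=14 [end]
Varint 4: bytes[6:8] = AB 6B -> value 13739 (2 byte(s))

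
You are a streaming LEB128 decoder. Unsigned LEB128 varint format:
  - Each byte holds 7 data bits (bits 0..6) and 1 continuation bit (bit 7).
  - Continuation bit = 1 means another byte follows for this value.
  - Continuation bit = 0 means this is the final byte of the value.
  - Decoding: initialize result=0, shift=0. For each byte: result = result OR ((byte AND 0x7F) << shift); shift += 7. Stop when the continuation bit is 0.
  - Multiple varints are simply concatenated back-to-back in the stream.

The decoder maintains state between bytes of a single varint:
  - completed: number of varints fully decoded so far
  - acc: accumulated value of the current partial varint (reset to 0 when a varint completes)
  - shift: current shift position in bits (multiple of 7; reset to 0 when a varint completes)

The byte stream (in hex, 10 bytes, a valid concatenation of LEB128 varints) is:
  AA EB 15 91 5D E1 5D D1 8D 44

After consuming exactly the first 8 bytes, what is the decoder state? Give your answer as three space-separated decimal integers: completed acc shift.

Answer: 3 81 7

Derivation:
byte[0]=0xAA cont=1 payload=0x2A: acc |= 42<<0 -> completed=0 acc=42 shift=7
byte[1]=0xEB cont=1 payload=0x6B: acc |= 107<<7 -> completed=0 acc=13738 shift=14
byte[2]=0x15 cont=0 payload=0x15: varint #1 complete (value=357802); reset -> completed=1 acc=0 shift=0
byte[3]=0x91 cont=1 payload=0x11: acc |= 17<<0 -> completed=1 acc=17 shift=7
byte[4]=0x5D cont=0 payload=0x5D: varint #2 complete (value=11921); reset -> completed=2 acc=0 shift=0
byte[5]=0xE1 cont=1 payload=0x61: acc |= 97<<0 -> completed=2 acc=97 shift=7
byte[6]=0x5D cont=0 payload=0x5D: varint #3 complete (value=12001); reset -> completed=3 acc=0 shift=0
byte[7]=0xD1 cont=1 payload=0x51: acc |= 81<<0 -> completed=3 acc=81 shift=7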